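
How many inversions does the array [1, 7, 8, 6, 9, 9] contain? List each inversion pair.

Finding inversions in [1, 7, 8, 6, 9, 9]:

(1, 3): arr[1]=7 > arr[3]=6
(2, 3): arr[2]=8 > arr[3]=6

Total inversions: 2

The array has 2 inversion(s): (1,3), (2,3). Each pair (i,j) satisfies i < j and arr[i] > arr[j].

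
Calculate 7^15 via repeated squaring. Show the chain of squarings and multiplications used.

Computing 7^15 by squaring (build up from 7^1; each line after the first costs one multiplication):

7^1 = 7
7^2 = (7^1)^2 = 7^2 = 49
7^3 = 7 * 7^2 = 7 * 49 = 343
7^6 = (7^3)^2 = 343^2 = 117649
7^7 = 7 * 7^6 = 7 * 117649 = 823543
7^14 = (7^7)^2 = 823543^2 = 678223072849
7^15 = 7 * 7^14 = 7 * 678223072849 = 4747561509943

Result: 4747561509943
Multiplications needed: 6 (6 lines after 7^1)

7^15 = 4747561509943. Using exponentiation by squaring, this requires 6 multiplications. The key idea: if the exponent is even, square the half-power; if odd, multiply by the base once.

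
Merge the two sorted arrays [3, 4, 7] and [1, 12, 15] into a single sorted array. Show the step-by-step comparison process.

Merging process:

Compare 3 vs 1: take 1 from right. Merged: [1]
Compare 3 vs 12: take 3 from left. Merged: [1, 3]
Compare 4 vs 12: take 4 from left. Merged: [1, 3, 4]
Compare 7 vs 12: take 7 from left. Merged: [1, 3, 4, 7]
Append remaining from right: [12, 15]. Merged: [1, 3, 4, 7, 12, 15]

Final merged array: [1, 3, 4, 7, 12, 15]
Total comparisons: 4

The merged array is [1, 3, 4, 7, 12, 15], requiring 4 comparisons. The merge step runs in O(n) time where n is the total number of elements.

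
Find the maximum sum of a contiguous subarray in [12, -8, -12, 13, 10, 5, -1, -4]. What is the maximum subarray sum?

Using Kadane's algorithm on [12, -8, -12, 13, 10, 5, -1, -4]:

Scanning through the array:
Position 1 (value -8): max_ending_here = 4, max_so_far = 12
Position 2 (value -12): max_ending_here = -8, max_so_far = 12
Position 3 (value 13): max_ending_here = 13, max_so_far = 13
Position 4 (value 10): max_ending_here = 23, max_so_far = 23
Position 5 (value 5): max_ending_here = 28, max_so_far = 28
Position 6 (value -1): max_ending_here = 27, max_so_far = 28
Position 7 (value -4): max_ending_here = 23, max_so_far = 28

Maximum subarray: [13, 10, 5]
Maximum sum: 28

The maximum subarray is [13, 10, 5] with sum 28. This subarray runs from index 3 to index 5.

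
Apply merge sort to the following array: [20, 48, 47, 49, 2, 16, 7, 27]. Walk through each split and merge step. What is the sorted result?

Merge sort trace:

Split: [20, 48, 47, 49, 2, 16, 7, 27] -> [20, 48, 47, 49] and [2, 16, 7, 27]
  Split: [20, 48, 47, 49] -> [20, 48] and [47, 49]
    Split: [20, 48] -> [20] and [48]
    Merge: [20] + [48] -> [20, 48]
    Split: [47, 49] -> [47] and [49]
    Merge: [47] + [49] -> [47, 49]
  Merge: [20, 48] + [47, 49] -> [20, 47, 48, 49]
  Split: [2, 16, 7, 27] -> [2, 16] and [7, 27]
    Split: [2, 16] -> [2] and [16]
    Merge: [2] + [16] -> [2, 16]
    Split: [7, 27] -> [7] and [27]
    Merge: [7] + [27] -> [7, 27]
  Merge: [2, 16] + [7, 27] -> [2, 7, 16, 27]
Merge: [20, 47, 48, 49] + [2, 7, 16, 27] -> [2, 7, 16, 20, 27, 47, 48, 49]

Final sorted array: [2, 7, 16, 20, 27, 47, 48, 49]

The merge sort proceeds by recursively splitting the array and merging sorted halves.
After all merges, the sorted array is [2, 7, 16, 20, 27, 47, 48, 49].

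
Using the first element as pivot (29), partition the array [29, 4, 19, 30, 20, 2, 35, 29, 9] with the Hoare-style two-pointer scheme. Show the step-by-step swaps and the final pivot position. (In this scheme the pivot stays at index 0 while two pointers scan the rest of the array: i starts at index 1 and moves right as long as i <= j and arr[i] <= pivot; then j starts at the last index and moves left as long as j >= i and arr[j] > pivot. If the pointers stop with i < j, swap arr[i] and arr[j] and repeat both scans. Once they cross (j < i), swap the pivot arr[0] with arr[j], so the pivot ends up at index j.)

Hoare-style two-pointer partition with pivot = 29:

Initial array: [29, 4, 19, 30, 20, 2, 35, 29, 9]

Pointers start at i = 1, j = 8.
i stops at index 3 (arr[3]=30 > 29), j stops at index 8 (arr[8]=9 <= 29): swap arr[3] and arr[8], array becomes [29, 4, 19, 9, 20, 2, 35, 29, 30]
i stops at index 6 (arr[6]=35 > 29), j stops at index 7 (arr[7]=29 <= 29): swap arr[6] and arr[7], array becomes [29, 4, 19, 9, 20, 2, 29, 35, 30]
i ends at 7, j ends at 6: the pointers have crossed (j < i), so scanning stops.

Swap pivot arr[0] with arr[6] to place pivot at position 6: [29, 4, 19, 9, 20, 2, 29, 35, 30]
Pivot position: 6

After partitioning with pivot 29, the array becomes [29, 4, 19, 9, 20, 2, 29, 35, 30]. The pivot is placed at index 6. All elements to the left of the pivot are <= 29, and all elements to the right are > 29.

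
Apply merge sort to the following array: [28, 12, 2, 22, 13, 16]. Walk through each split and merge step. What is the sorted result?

Merge sort trace:

Split: [28, 12, 2, 22, 13, 16] -> [28, 12, 2] and [22, 13, 16]
  Split: [28, 12, 2] -> [28] and [12, 2]
    Split: [12, 2] -> [12] and [2]
    Merge: [12] + [2] -> [2, 12]
  Merge: [28] + [2, 12] -> [2, 12, 28]
  Split: [22, 13, 16] -> [22] and [13, 16]
    Split: [13, 16] -> [13] and [16]
    Merge: [13] + [16] -> [13, 16]
  Merge: [22] + [13, 16] -> [13, 16, 22]
Merge: [2, 12, 28] + [13, 16, 22] -> [2, 12, 13, 16, 22, 28]

Final sorted array: [2, 12, 13, 16, 22, 28]

The merge sort proceeds by recursively splitting the array and merging sorted halves.
After all merges, the sorted array is [2, 12, 13, 16, 22, 28].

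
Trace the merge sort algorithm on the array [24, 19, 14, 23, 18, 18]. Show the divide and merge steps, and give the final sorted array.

Merge sort trace:

Split: [24, 19, 14, 23, 18, 18] -> [24, 19, 14] and [23, 18, 18]
  Split: [24, 19, 14] -> [24] and [19, 14]
    Split: [19, 14] -> [19] and [14]
    Merge: [19] + [14] -> [14, 19]
  Merge: [24] + [14, 19] -> [14, 19, 24]
  Split: [23, 18, 18] -> [23] and [18, 18]
    Split: [18, 18] -> [18] and [18]
    Merge: [18] + [18] -> [18, 18]
  Merge: [23] + [18, 18] -> [18, 18, 23]
Merge: [14, 19, 24] + [18, 18, 23] -> [14, 18, 18, 19, 23, 24]

Final sorted array: [14, 18, 18, 19, 23, 24]

The merge sort proceeds by recursively splitting the array and merging sorted halves.
After all merges, the sorted array is [14, 18, 18, 19, 23, 24].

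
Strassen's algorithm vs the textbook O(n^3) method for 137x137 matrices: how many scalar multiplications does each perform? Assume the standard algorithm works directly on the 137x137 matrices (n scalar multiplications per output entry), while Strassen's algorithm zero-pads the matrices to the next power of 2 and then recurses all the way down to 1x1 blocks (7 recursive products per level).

Matrix multiplication for 137x137 matrices:

Strassen's algorithm requires power-of-2 dimensions. Pad 137x137 to 256x256 (next power of 2).

Standard algorithm: 137^3 = 2571353 multiplications
Strassen's algorithm: 7^(log2(256)) = 7^8 = 5764801 multiplications
Difference: 2571353 - 5764801 = -3193448 (Strassen uses MORE here due to padding overhead — for small or just-over-power-of-2 n, padding can outweigh the per-level savings)

Standard: 2571353 multiplications (137^3). Strassen: 5764801 multiplications (7^8, after padding to 256x256). Strassen reduces 8 recursive multiplications to 7 at each level.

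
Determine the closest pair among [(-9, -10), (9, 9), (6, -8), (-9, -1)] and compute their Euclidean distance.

Computing all pairwise distances among 4 points:

d((-9, -10), (9, 9)) = 26.1725
d((-9, -10), (6, -8)) = 15.1327
d((-9, -10), (-9, -1)) = 9.0 <-- minimum
d((9, 9), (6, -8)) = 17.2627
d((9, 9), (-9, -1)) = 20.5913
d((6, -8), (-9, -1)) = 16.5529

Closest pair: (-9, -10) and (-9, -1) with distance 9.0

The closest pair is (-9, -10) and (-9, -1) with Euclidean distance 9.0. For 4 points, brute-force pairwise comparison is shown above. For large n, the divide-and-conquer algorithm (sort by x, recurse on halves, check the dividing strip) achieves O(n log n).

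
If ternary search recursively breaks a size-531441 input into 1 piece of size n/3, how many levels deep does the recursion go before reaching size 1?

For divide and conquer with division factor 3:

Problem sizes at each level:
Level 0: 531441
Level 1: 177147
Level 2: 59049
Level 3: 19683
Level 4: 6561
Level 5: 2187
Level 6: 729
Level 7: 243
Level 8: 81
Level 9: 27
Level 10: 9
Level 11: 3
Level 12: 1

The root is level 0 and the size-1 base case is level 12 (the tree spans levels 0 through 12, i.e. 13 levels counting the root), so the depth is the number of divisions: log_3(531441) = 12

The recursion tree depth is log_3(531441) = 12. At each level, the problem size is divided by 3, so it takes 12 divisions to reduce to a base case of size 1. The algorithm makes 1 recursive call at each level.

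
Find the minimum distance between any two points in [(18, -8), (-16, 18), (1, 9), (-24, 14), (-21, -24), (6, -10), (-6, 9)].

Computing all pairwise distances among 7 points:

d((18, -8), (-16, 18)) = 42.8019
d((18, -8), (1, 9)) = 24.0416
d((18, -8), (-24, 14)) = 47.4131
d((18, -8), (-21, -24)) = 42.1545
d((18, -8), (6, -10)) = 12.1655
d((18, -8), (-6, 9)) = 29.4109
d((-16, 18), (1, 9)) = 19.2354
d((-16, 18), (-24, 14)) = 8.9443
d((-16, 18), (-21, -24)) = 42.2966
d((-16, 18), (6, -10)) = 35.609
d((-16, 18), (-6, 9)) = 13.4536
d((1, 9), (-24, 14)) = 25.4951
d((1, 9), (-21, -24)) = 39.6611
d((1, 9), (6, -10)) = 19.6469
d((1, 9), (-6, 9)) = 7.0 <-- minimum
d((-24, 14), (-21, -24)) = 38.1182
d((-24, 14), (6, -10)) = 38.4187
d((-24, 14), (-6, 9)) = 18.6815
d((-21, -24), (6, -10)) = 30.4138
d((-21, -24), (-6, 9)) = 36.2491
d((6, -10), (-6, 9)) = 22.4722

Closest pair: (1, 9) and (-6, 9) with distance 7.0

The closest pair is (1, 9) and (-6, 9) with Euclidean distance 7.0. For 7 points, brute-force pairwise comparison is shown above. For large n, the divide-and-conquer algorithm (sort by x, recurse on halves, check the dividing strip) achieves O(n log n).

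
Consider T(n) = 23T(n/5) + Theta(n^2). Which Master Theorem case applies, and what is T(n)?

Master Theorem for T(n) = 23T(n/5) + O(n^2):

a = 23, b = 5, c = 2
log_b(a) = log_5(23) = 1.9482

Case 3: c = 2 > log_5(23) = 1.9482
T(n) = O(n^2) = O(n^2)

For T(n) = 23T(n/5) + O(n^2): log_5(23) = 1.9482. This is Case 3 of the Master Theorem (c > log_b(a), work dominated by root), giving O(n^2).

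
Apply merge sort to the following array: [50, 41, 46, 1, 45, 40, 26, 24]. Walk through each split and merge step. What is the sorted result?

Merge sort trace:

Split: [50, 41, 46, 1, 45, 40, 26, 24] -> [50, 41, 46, 1] and [45, 40, 26, 24]
  Split: [50, 41, 46, 1] -> [50, 41] and [46, 1]
    Split: [50, 41] -> [50] and [41]
    Merge: [50] + [41] -> [41, 50]
    Split: [46, 1] -> [46] and [1]
    Merge: [46] + [1] -> [1, 46]
  Merge: [41, 50] + [1, 46] -> [1, 41, 46, 50]
  Split: [45, 40, 26, 24] -> [45, 40] and [26, 24]
    Split: [45, 40] -> [45] and [40]
    Merge: [45] + [40] -> [40, 45]
    Split: [26, 24] -> [26] and [24]
    Merge: [26] + [24] -> [24, 26]
  Merge: [40, 45] + [24, 26] -> [24, 26, 40, 45]
Merge: [1, 41, 46, 50] + [24, 26, 40, 45] -> [1, 24, 26, 40, 41, 45, 46, 50]

Final sorted array: [1, 24, 26, 40, 41, 45, 46, 50]

The merge sort proceeds by recursively splitting the array and merging sorted halves.
After all merges, the sorted array is [1, 24, 26, 40, 41, 45, 46, 50].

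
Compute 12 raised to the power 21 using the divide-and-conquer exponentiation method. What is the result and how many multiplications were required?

Computing 12^21 by squaring (build up from 12^1; each line after the first costs one multiplication):

12^1 = 12
12^2 = (12^1)^2 = 12^2 = 144
12^4 = (12^2)^2 = 144^2 = 20736
12^5 = 12 * 12^4 = 12 * 20736 = 248832
12^10 = (12^5)^2 = 248832^2 = 61917364224
12^20 = (12^10)^2 = 61917364224^2 = 3833759992447475122176
12^21 = 12 * 12^20 = 12 * 3833759992447475122176 = 46005119909369701466112

Result: 46005119909369701466112
Multiplications needed: 6 (6 lines after 12^1)

12^21 = 46005119909369701466112. Using exponentiation by squaring, this requires 6 multiplications. The key idea: if the exponent is even, square the half-power; if odd, multiply by the base once.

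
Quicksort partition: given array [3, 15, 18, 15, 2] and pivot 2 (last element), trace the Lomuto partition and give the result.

Lomuto partition with pivot = 2:

Initial array: [3, 15, 18, 15, 2]

arr[0]=3 > 2: no swap
arr[1]=15 > 2: no swap
arr[2]=18 > 2: no swap
arr[3]=15 > 2: no swap

Place pivot at position 0: [2, 15, 18, 15, 3]
Pivot position: 0

After partitioning with pivot 2, the array becomes [2, 15, 18, 15, 3]. The pivot is placed at index 0. All elements to the left of the pivot are <= 2, and all elements to the right are > 2.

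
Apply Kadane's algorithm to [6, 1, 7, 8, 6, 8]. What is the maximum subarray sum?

Using Kadane's algorithm on [6, 1, 7, 8, 6, 8]:

Scanning through the array:
Position 1 (value 1): max_ending_here = 7, max_so_far = 7
Position 2 (value 7): max_ending_here = 14, max_so_far = 14
Position 3 (value 8): max_ending_here = 22, max_so_far = 22
Position 4 (value 6): max_ending_here = 28, max_so_far = 28
Position 5 (value 8): max_ending_here = 36, max_so_far = 36

Maximum subarray: [6, 1, 7, 8, 6, 8]
Maximum sum: 36

The maximum subarray is [6, 1, 7, 8, 6, 8] with sum 36. This subarray runs from index 0 to index 5.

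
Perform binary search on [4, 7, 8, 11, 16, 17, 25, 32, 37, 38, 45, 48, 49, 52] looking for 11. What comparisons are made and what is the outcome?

Binary search for 11 in [4, 7, 8, 11, 16, 17, 25, 32, 37, 38, 45, 48, 49, 52]:

lo=0, hi=13, mid=6, arr[mid]=25 -> 25 > 11, search left half
lo=0, hi=5, mid=2, arr[mid]=8 -> 8 < 11, search right half
lo=3, hi=5, mid=4, arr[mid]=16 -> 16 > 11, search left half
lo=3, hi=3, mid=3, arr[mid]=11 -> Found target at index 3!

Binary search finds 11 at index 3 after 4 comparisons. The search repeatedly halves the search space by comparing with the middle element.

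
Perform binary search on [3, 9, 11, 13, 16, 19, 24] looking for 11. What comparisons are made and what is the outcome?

Binary search for 11 in [3, 9, 11, 13, 16, 19, 24]:

lo=0, hi=6, mid=3, arr[mid]=13 -> 13 > 11, search left half
lo=0, hi=2, mid=1, arr[mid]=9 -> 9 < 11, search right half
lo=2, hi=2, mid=2, arr[mid]=11 -> Found target at index 2!

Binary search finds 11 at index 2 after 3 comparisons. The search repeatedly halves the search space by comparing with the middle element.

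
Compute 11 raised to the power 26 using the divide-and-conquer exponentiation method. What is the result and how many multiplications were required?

Computing 11^26 by squaring (build up from 11^1; each line after the first costs one multiplication):

11^1 = 11
11^2 = (11^1)^2 = 11^2 = 121
11^3 = 11 * 11^2 = 11 * 121 = 1331
11^6 = (11^3)^2 = 1331^2 = 1771561
11^12 = (11^6)^2 = 1771561^2 = 3138428376721
11^13 = 11 * 11^12 = 11 * 3138428376721 = 34522712143931
11^26 = (11^13)^2 = 34522712143931^2 = 1191817653772720942460132761

Result: 1191817653772720942460132761
Multiplications needed: 6 (6 lines after 11^1)

11^26 = 1191817653772720942460132761. Using exponentiation by squaring, this requires 6 multiplications. The key idea: if the exponent is even, square the half-power; if odd, multiply by the base once.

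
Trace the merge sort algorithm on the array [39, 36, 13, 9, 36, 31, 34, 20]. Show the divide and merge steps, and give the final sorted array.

Merge sort trace:

Split: [39, 36, 13, 9, 36, 31, 34, 20] -> [39, 36, 13, 9] and [36, 31, 34, 20]
  Split: [39, 36, 13, 9] -> [39, 36] and [13, 9]
    Split: [39, 36] -> [39] and [36]
    Merge: [39] + [36] -> [36, 39]
    Split: [13, 9] -> [13] and [9]
    Merge: [13] + [9] -> [9, 13]
  Merge: [36, 39] + [9, 13] -> [9, 13, 36, 39]
  Split: [36, 31, 34, 20] -> [36, 31] and [34, 20]
    Split: [36, 31] -> [36] and [31]
    Merge: [36] + [31] -> [31, 36]
    Split: [34, 20] -> [34] and [20]
    Merge: [34] + [20] -> [20, 34]
  Merge: [31, 36] + [20, 34] -> [20, 31, 34, 36]
Merge: [9, 13, 36, 39] + [20, 31, 34, 36] -> [9, 13, 20, 31, 34, 36, 36, 39]

Final sorted array: [9, 13, 20, 31, 34, 36, 36, 39]

The merge sort proceeds by recursively splitting the array and merging sorted halves.
After all merges, the sorted array is [9, 13, 20, 31, 34, 36, 36, 39].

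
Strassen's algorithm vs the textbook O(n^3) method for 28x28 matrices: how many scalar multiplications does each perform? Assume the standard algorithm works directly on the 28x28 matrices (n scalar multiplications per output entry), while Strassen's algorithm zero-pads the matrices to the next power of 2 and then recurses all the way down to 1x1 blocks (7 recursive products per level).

Matrix multiplication for 28x28 matrices:

Strassen's algorithm requires power-of-2 dimensions. Pad 28x28 to 32x32 (next power of 2).

Standard algorithm: 28^3 = 21952 multiplications
Strassen's algorithm: 7^(log2(32)) = 7^5 = 16807 multiplications
Savings: 21952 - 16807 = 5145 multiplications

Standard: 21952 multiplications (28^3). Strassen: 16807 multiplications (7^5, after padding to 32x32). Strassen reduces 8 recursive multiplications to 7 at each level.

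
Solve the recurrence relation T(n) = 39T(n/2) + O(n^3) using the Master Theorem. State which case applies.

Master Theorem for T(n) = 39T(n/2) + O(n^3):

a = 39, b = 2, c = 3
log_b(a) = log_2(39) = 5.2854

Case 1: c = 3 < log_2(39) = 5.2854
T(n) = O(n^(log_2 39))

For T(n) = 39T(n/2) + O(n^3): log_2(39) = 5.2854. This is Case 1 of the Master Theorem (c < log_b(a), work dominated by leaves), giving O(n^(log_2 39)).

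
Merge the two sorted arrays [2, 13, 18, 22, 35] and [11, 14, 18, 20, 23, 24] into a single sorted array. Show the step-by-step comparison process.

Merging process:

Compare 2 vs 11: take 2 from left. Merged: [2]
Compare 13 vs 11: take 11 from right. Merged: [2, 11]
Compare 13 vs 14: take 13 from left. Merged: [2, 11, 13]
Compare 18 vs 14: take 14 from right. Merged: [2, 11, 13, 14]
Compare 18 vs 18: take 18 from left. Merged: [2, 11, 13, 14, 18]
Compare 22 vs 18: take 18 from right. Merged: [2, 11, 13, 14, 18, 18]
Compare 22 vs 20: take 20 from right. Merged: [2, 11, 13, 14, 18, 18, 20]
Compare 22 vs 23: take 22 from left. Merged: [2, 11, 13, 14, 18, 18, 20, 22]
Compare 35 vs 23: take 23 from right. Merged: [2, 11, 13, 14, 18, 18, 20, 22, 23]
Compare 35 vs 24: take 24 from right. Merged: [2, 11, 13, 14, 18, 18, 20, 22, 23, 24]
Append remaining from left: [35]. Merged: [2, 11, 13, 14, 18, 18, 20, 22, 23, 24, 35]

Final merged array: [2, 11, 13, 14, 18, 18, 20, 22, 23, 24, 35]
Total comparisons: 10

The merged array is [2, 11, 13, 14, 18, 18, 20, 22, 23, 24, 35], requiring 10 comparisons. The merge step runs in O(n) time where n is the total number of elements.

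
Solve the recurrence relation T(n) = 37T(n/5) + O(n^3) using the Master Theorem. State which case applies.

Master Theorem for T(n) = 37T(n/5) + O(n^3):

a = 37, b = 5, c = 3
log_b(a) = log_5(37) = 2.2436

Case 3: c = 3 > log_5(37) = 2.2436
T(n) = O(n^3) = O(n^3)

For T(n) = 37T(n/5) + O(n^3): log_5(37) = 2.2436. This is Case 3 of the Master Theorem (c > log_b(a), work dominated by root), giving O(n^3).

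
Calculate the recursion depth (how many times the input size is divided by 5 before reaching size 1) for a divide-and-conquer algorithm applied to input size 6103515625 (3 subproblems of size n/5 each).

For divide and conquer with division factor 5:

Problem sizes at each level:
Level 0: 6103515625
Level 1: 1220703125
Level 2: 244140625
Level 3: 48828125
Level 4: 9765625
Level 5: 1953125
Level 6: 390625
Level 7: 78125
Level 8: 15625
Level 9: 3125
Level 10: 625
Level 11: 125
Level 12: 25
Level 13: 5
Level 14: 1

The root is level 0 and the size-1 base case is level 14 (the tree spans levels 0 through 14, i.e. 15 levels counting the root), so the depth is the number of divisions: log_5(6103515625) = 14

The recursion tree depth is log_5(6103515625) = 14. At each level, the problem size is divided by 5, so it takes 14 divisions to reduce to a base case of size 1. The algorithm makes 3 recursive calls at each level.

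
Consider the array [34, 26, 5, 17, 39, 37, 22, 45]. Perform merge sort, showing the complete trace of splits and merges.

Merge sort trace:

Split: [34, 26, 5, 17, 39, 37, 22, 45] -> [34, 26, 5, 17] and [39, 37, 22, 45]
  Split: [34, 26, 5, 17] -> [34, 26] and [5, 17]
    Split: [34, 26] -> [34] and [26]
    Merge: [34] + [26] -> [26, 34]
    Split: [5, 17] -> [5] and [17]
    Merge: [5] + [17] -> [5, 17]
  Merge: [26, 34] + [5, 17] -> [5, 17, 26, 34]
  Split: [39, 37, 22, 45] -> [39, 37] and [22, 45]
    Split: [39, 37] -> [39] and [37]
    Merge: [39] + [37] -> [37, 39]
    Split: [22, 45] -> [22] and [45]
    Merge: [22] + [45] -> [22, 45]
  Merge: [37, 39] + [22, 45] -> [22, 37, 39, 45]
Merge: [5, 17, 26, 34] + [22, 37, 39, 45] -> [5, 17, 22, 26, 34, 37, 39, 45]

Final sorted array: [5, 17, 22, 26, 34, 37, 39, 45]

The merge sort proceeds by recursively splitting the array and merging sorted halves.
After all merges, the sorted array is [5, 17, 22, 26, 34, 37, 39, 45].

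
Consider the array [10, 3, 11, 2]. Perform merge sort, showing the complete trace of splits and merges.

Merge sort trace:

Split: [10, 3, 11, 2] -> [10, 3] and [11, 2]
  Split: [10, 3] -> [10] and [3]
  Merge: [10] + [3] -> [3, 10]
  Split: [11, 2] -> [11] and [2]
  Merge: [11] + [2] -> [2, 11]
Merge: [3, 10] + [2, 11] -> [2, 3, 10, 11]

Final sorted array: [2, 3, 10, 11]

The merge sort proceeds by recursively splitting the array and merging sorted halves.
After all merges, the sorted array is [2, 3, 10, 11].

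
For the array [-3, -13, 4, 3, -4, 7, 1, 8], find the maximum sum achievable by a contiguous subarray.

Using Kadane's algorithm on [-3, -13, 4, 3, -4, 7, 1, 8]:

Scanning through the array:
Position 1 (value -13): max_ending_here = -13, max_so_far = -3
Position 2 (value 4): max_ending_here = 4, max_so_far = 4
Position 3 (value 3): max_ending_here = 7, max_so_far = 7
Position 4 (value -4): max_ending_here = 3, max_so_far = 7
Position 5 (value 7): max_ending_here = 10, max_so_far = 10
Position 6 (value 1): max_ending_here = 11, max_so_far = 11
Position 7 (value 8): max_ending_here = 19, max_so_far = 19

Maximum subarray: [4, 3, -4, 7, 1, 8]
Maximum sum: 19

The maximum subarray is [4, 3, -4, 7, 1, 8] with sum 19. This subarray runs from index 2 to index 7.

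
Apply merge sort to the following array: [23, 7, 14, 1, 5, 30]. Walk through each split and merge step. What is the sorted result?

Merge sort trace:

Split: [23, 7, 14, 1, 5, 30] -> [23, 7, 14] and [1, 5, 30]
  Split: [23, 7, 14] -> [23] and [7, 14]
    Split: [7, 14] -> [7] and [14]
    Merge: [7] + [14] -> [7, 14]
  Merge: [23] + [7, 14] -> [7, 14, 23]
  Split: [1, 5, 30] -> [1] and [5, 30]
    Split: [5, 30] -> [5] and [30]
    Merge: [5] + [30] -> [5, 30]
  Merge: [1] + [5, 30] -> [1, 5, 30]
Merge: [7, 14, 23] + [1, 5, 30] -> [1, 5, 7, 14, 23, 30]

Final sorted array: [1, 5, 7, 14, 23, 30]

The merge sort proceeds by recursively splitting the array and merging sorted halves.
After all merges, the sorted array is [1, 5, 7, 14, 23, 30].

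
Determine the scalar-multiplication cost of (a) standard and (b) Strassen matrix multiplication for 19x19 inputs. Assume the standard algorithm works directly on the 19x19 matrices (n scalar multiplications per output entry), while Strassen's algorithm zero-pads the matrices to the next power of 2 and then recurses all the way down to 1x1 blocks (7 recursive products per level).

Matrix multiplication for 19x19 matrices:

Strassen's algorithm requires power-of-2 dimensions. Pad 19x19 to 32x32 (next power of 2).

Standard algorithm: 19^3 = 6859 multiplications
Strassen's algorithm: 7^(log2(32)) = 7^5 = 16807 multiplications
Difference: 6859 - 16807 = -9948 (Strassen uses MORE here due to padding overhead — for small or just-over-power-of-2 n, padding can outweigh the per-level savings)

Standard: 6859 multiplications (19^3). Strassen: 16807 multiplications (7^5, after padding to 32x32). Strassen reduces 8 recursive multiplications to 7 at each level.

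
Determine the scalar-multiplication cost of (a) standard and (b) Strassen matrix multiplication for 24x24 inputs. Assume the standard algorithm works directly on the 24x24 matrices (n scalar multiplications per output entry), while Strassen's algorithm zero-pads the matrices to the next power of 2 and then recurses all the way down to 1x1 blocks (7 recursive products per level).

Matrix multiplication for 24x24 matrices:

Strassen's algorithm requires power-of-2 dimensions. Pad 24x24 to 32x32 (next power of 2).

Standard algorithm: 24^3 = 13824 multiplications
Strassen's algorithm: 7^(log2(32)) = 7^5 = 16807 multiplications
Difference: 13824 - 16807 = -2983 (Strassen uses MORE here due to padding overhead — for small or just-over-power-of-2 n, padding can outweigh the per-level savings)

Standard: 13824 multiplications (24^3). Strassen: 16807 multiplications (7^5, after padding to 32x32). Strassen reduces 8 recursive multiplications to 7 at each level.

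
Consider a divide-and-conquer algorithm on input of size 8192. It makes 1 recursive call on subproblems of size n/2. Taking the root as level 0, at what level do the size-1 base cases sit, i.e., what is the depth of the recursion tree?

For divide and conquer with division factor 2:

Problem sizes at each level:
Level 0: 8192
Level 1: 4096
Level 2: 2048
Level 3: 1024
Level 4: 512
Level 5: 256
Level 6: 128
Level 7: 64
Level 8: 32
Level 9: 16
Level 10: 8
Level 11: 4
Level 12: 2
Level 13: 1

The root is level 0 and the size-1 base case is level 13 (the tree spans levels 0 through 13, i.e. 14 levels counting the root), so the depth is the number of divisions: log_2(8192) = 13

The recursion tree depth is log_2(8192) = 13. At each level, the problem size is divided by 2, so it takes 13 divisions to reduce to a base case of size 1. The algorithm makes 1 recursive call at each level.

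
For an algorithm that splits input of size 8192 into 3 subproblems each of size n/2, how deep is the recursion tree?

For divide and conquer with division factor 2:

Problem sizes at each level:
Level 0: 8192
Level 1: 4096
Level 2: 2048
Level 3: 1024
Level 4: 512
Level 5: 256
Level 6: 128
Level 7: 64
Level 8: 32
Level 9: 16
Level 10: 8
Level 11: 4
Level 12: 2
Level 13: 1

The root is level 0 and the size-1 base case is level 13 (the tree spans levels 0 through 13, i.e. 14 levels counting the root), so the depth is the number of divisions: log_2(8192) = 13

The recursion tree depth is log_2(8192) = 13. At each level, the problem size is divided by 2, so it takes 13 divisions to reduce to a base case of size 1. The algorithm makes 3 recursive calls at each level.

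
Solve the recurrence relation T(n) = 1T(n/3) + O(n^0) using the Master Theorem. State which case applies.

Master Theorem for T(n) = 1T(n/3) + O(n^0):

a = 1, b = 3, c = 0
log_b(a) = log_3(1) = 0.0000

Case 2: c = 0 = log_3(1) = 0.0000
T(n) = O(n^0 log n) = O(log n)

For T(n) = 1T(n/3) + O(n^0): log_3(1) = 0.0000. This is Case 2 of the Master Theorem (c = log_b(a), equal work at all levels), giving O(log n).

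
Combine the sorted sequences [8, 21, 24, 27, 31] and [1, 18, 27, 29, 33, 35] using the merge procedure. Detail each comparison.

Merging process:

Compare 8 vs 1: take 1 from right. Merged: [1]
Compare 8 vs 18: take 8 from left. Merged: [1, 8]
Compare 21 vs 18: take 18 from right. Merged: [1, 8, 18]
Compare 21 vs 27: take 21 from left. Merged: [1, 8, 18, 21]
Compare 24 vs 27: take 24 from left. Merged: [1, 8, 18, 21, 24]
Compare 27 vs 27: take 27 from left. Merged: [1, 8, 18, 21, 24, 27]
Compare 31 vs 27: take 27 from right. Merged: [1, 8, 18, 21, 24, 27, 27]
Compare 31 vs 29: take 29 from right. Merged: [1, 8, 18, 21, 24, 27, 27, 29]
Compare 31 vs 33: take 31 from left. Merged: [1, 8, 18, 21, 24, 27, 27, 29, 31]
Append remaining from right: [33, 35]. Merged: [1, 8, 18, 21, 24, 27, 27, 29, 31, 33, 35]

Final merged array: [1, 8, 18, 21, 24, 27, 27, 29, 31, 33, 35]
Total comparisons: 9

The merged array is [1, 8, 18, 21, 24, 27, 27, 29, 31, 33, 35], requiring 9 comparisons. The merge step runs in O(n) time where n is the total number of elements.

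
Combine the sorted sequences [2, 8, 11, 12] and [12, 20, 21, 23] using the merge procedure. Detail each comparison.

Merging process:

Compare 2 vs 12: take 2 from left. Merged: [2]
Compare 8 vs 12: take 8 from left. Merged: [2, 8]
Compare 11 vs 12: take 11 from left. Merged: [2, 8, 11]
Compare 12 vs 12: take 12 from left. Merged: [2, 8, 11, 12]
Append remaining from right: [12, 20, 21, 23]. Merged: [2, 8, 11, 12, 12, 20, 21, 23]

Final merged array: [2, 8, 11, 12, 12, 20, 21, 23]
Total comparisons: 4

The merged array is [2, 8, 11, 12, 12, 20, 21, 23], requiring 4 comparisons. The merge step runs in O(n) time where n is the total number of elements.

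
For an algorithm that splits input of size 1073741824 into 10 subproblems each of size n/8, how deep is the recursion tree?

For divide and conquer with division factor 8:

Problem sizes at each level:
Level 0: 1073741824
Level 1: 134217728
Level 2: 16777216
Level 3: 2097152
Level 4: 262144
Level 5: 32768
Level 6: 4096
Level 7: 512
Level 8: 64
Level 9: 8
Level 10: 1

The root is level 0 and the size-1 base case is level 10 (the tree spans levels 0 through 10, i.e. 11 levels counting the root), so the depth is the number of divisions: log_8(1073741824) = 10

The recursion tree depth is log_8(1073741824) = 10. At each level, the problem size is divided by 8, so it takes 10 divisions to reduce to a base case of size 1. The algorithm makes 10 recursive calls at each level.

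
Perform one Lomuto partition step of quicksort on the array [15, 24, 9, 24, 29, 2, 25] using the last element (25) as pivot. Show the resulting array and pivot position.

Lomuto partition with pivot = 25:

Initial array: [15, 24, 9, 24, 29, 2, 25]

arr[0]=15 <= 25: swap with position 0, array becomes [15, 24, 9, 24, 29, 2, 25]
arr[1]=24 <= 25: swap with position 1, array becomes [15, 24, 9, 24, 29, 2, 25]
arr[2]=9 <= 25: swap with position 2, array becomes [15, 24, 9, 24, 29, 2, 25]
arr[3]=24 <= 25: swap with position 3, array becomes [15, 24, 9, 24, 29, 2, 25]
arr[4]=29 > 25: no swap
arr[5]=2 <= 25: swap with position 4, array becomes [15, 24, 9, 24, 2, 29, 25]

Place pivot at position 5: [15, 24, 9, 24, 2, 25, 29]
Pivot position: 5

After partitioning with pivot 25, the array becomes [15, 24, 9, 24, 2, 25, 29]. The pivot is placed at index 5. All elements to the left of the pivot are <= 25, and all elements to the right are > 25.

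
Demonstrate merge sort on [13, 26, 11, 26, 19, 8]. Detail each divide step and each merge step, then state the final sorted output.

Merge sort trace:

Split: [13, 26, 11, 26, 19, 8] -> [13, 26, 11] and [26, 19, 8]
  Split: [13, 26, 11] -> [13] and [26, 11]
    Split: [26, 11] -> [26] and [11]
    Merge: [26] + [11] -> [11, 26]
  Merge: [13] + [11, 26] -> [11, 13, 26]
  Split: [26, 19, 8] -> [26] and [19, 8]
    Split: [19, 8] -> [19] and [8]
    Merge: [19] + [8] -> [8, 19]
  Merge: [26] + [8, 19] -> [8, 19, 26]
Merge: [11, 13, 26] + [8, 19, 26] -> [8, 11, 13, 19, 26, 26]

Final sorted array: [8, 11, 13, 19, 26, 26]

The merge sort proceeds by recursively splitting the array and merging sorted halves.
After all merges, the sorted array is [8, 11, 13, 19, 26, 26].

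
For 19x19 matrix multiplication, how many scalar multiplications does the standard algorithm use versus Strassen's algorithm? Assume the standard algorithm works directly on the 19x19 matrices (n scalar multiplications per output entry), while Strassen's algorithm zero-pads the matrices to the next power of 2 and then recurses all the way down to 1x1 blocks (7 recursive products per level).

Matrix multiplication for 19x19 matrices:

Strassen's algorithm requires power-of-2 dimensions. Pad 19x19 to 32x32 (next power of 2).

Standard algorithm: 19^3 = 6859 multiplications
Strassen's algorithm: 7^(log2(32)) = 7^5 = 16807 multiplications
Difference: 6859 - 16807 = -9948 (Strassen uses MORE here due to padding overhead — for small or just-over-power-of-2 n, padding can outweigh the per-level savings)

Standard: 6859 multiplications (19^3). Strassen: 16807 multiplications (7^5, after padding to 32x32). Strassen reduces 8 recursive multiplications to 7 at each level.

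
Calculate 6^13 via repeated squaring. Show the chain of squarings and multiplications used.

Computing 6^13 by squaring (build up from 6^1; each line after the first costs one multiplication):

6^1 = 6
6^2 = (6^1)^2 = 6^2 = 36
6^3 = 6 * 6^2 = 6 * 36 = 216
6^6 = (6^3)^2 = 216^2 = 46656
6^12 = (6^6)^2 = 46656^2 = 2176782336
6^13 = 6 * 6^12 = 6 * 2176782336 = 13060694016

Result: 13060694016
Multiplications needed: 5 (5 lines after 6^1)

6^13 = 13060694016. Using exponentiation by squaring, this requires 5 multiplications. The key idea: if the exponent is even, square the half-power; if odd, multiply by the base once.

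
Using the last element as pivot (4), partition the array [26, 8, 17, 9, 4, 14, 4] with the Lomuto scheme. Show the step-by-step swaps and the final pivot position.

Lomuto partition with pivot = 4:

Initial array: [26, 8, 17, 9, 4, 14, 4]

arr[0]=26 > 4: no swap
arr[1]=8 > 4: no swap
arr[2]=17 > 4: no swap
arr[3]=9 > 4: no swap
arr[4]=4 <= 4: swap with position 0, array becomes [4, 8, 17, 9, 26, 14, 4]
arr[5]=14 > 4: no swap

Place pivot at position 1: [4, 4, 17, 9, 26, 14, 8]
Pivot position: 1

After partitioning with pivot 4, the array becomes [4, 4, 17, 9, 26, 14, 8]. The pivot is placed at index 1. All elements to the left of the pivot are <= 4, and all elements to the right are > 4.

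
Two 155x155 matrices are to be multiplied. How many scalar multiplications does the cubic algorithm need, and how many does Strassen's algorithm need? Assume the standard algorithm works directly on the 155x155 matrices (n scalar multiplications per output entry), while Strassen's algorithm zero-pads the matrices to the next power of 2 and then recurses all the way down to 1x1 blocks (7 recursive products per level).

Matrix multiplication for 155x155 matrices:

Strassen's algorithm requires power-of-2 dimensions. Pad 155x155 to 256x256 (next power of 2).

Standard algorithm: 155^3 = 3723875 multiplications
Strassen's algorithm: 7^(log2(256)) = 7^8 = 5764801 multiplications
Difference: 3723875 - 5764801 = -2040926 (Strassen uses MORE here due to padding overhead — for small or just-over-power-of-2 n, padding can outweigh the per-level savings)

Standard: 3723875 multiplications (155^3). Strassen: 5764801 multiplications (7^8, after padding to 256x256). Strassen reduces 8 recursive multiplications to 7 at each level.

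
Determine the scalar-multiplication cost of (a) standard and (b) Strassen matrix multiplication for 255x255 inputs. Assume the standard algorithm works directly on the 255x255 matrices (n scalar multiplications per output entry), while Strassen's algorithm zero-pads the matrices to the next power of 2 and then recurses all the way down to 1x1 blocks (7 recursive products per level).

Matrix multiplication for 255x255 matrices:

Strassen's algorithm requires power-of-2 dimensions. Pad 255x255 to 256x256 (next power of 2).

Standard algorithm: 255^3 = 16581375 multiplications
Strassen's algorithm: 7^(log2(256)) = 7^8 = 5764801 multiplications
Savings: 16581375 - 5764801 = 10816574 multiplications

Standard: 16581375 multiplications (255^3). Strassen: 5764801 multiplications (7^8, after padding to 256x256). Strassen reduces 8 recursive multiplications to 7 at each level.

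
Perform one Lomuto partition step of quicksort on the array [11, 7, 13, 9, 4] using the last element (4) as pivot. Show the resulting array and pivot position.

Lomuto partition with pivot = 4:

Initial array: [11, 7, 13, 9, 4]

arr[0]=11 > 4: no swap
arr[1]=7 > 4: no swap
arr[2]=13 > 4: no swap
arr[3]=9 > 4: no swap

Place pivot at position 0: [4, 7, 13, 9, 11]
Pivot position: 0

After partitioning with pivot 4, the array becomes [4, 7, 13, 9, 11]. The pivot is placed at index 0. All elements to the left of the pivot are <= 4, and all elements to the right are > 4.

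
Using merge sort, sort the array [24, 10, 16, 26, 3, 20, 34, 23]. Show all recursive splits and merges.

Merge sort trace:

Split: [24, 10, 16, 26, 3, 20, 34, 23] -> [24, 10, 16, 26] and [3, 20, 34, 23]
  Split: [24, 10, 16, 26] -> [24, 10] and [16, 26]
    Split: [24, 10] -> [24] and [10]
    Merge: [24] + [10] -> [10, 24]
    Split: [16, 26] -> [16] and [26]
    Merge: [16] + [26] -> [16, 26]
  Merge: [10, 24] + [16, 26] -> [10, 16, 24, 26]
  Split: [3, 20, 34, 23] -> [3, 20] and [34, 23]
    Split: [3, 20] -> [3] and [20]
    Merge: [3] + [20] -> [3, 20]
    Split: [34, 23] -> [34] and [23]
    Merge: [34] + [23] -> [23, 34]
  Merge: [3, 20] + [23, 34] -> [3, 20, 23, 34]
Merge: [10, 16, 24, 26] + [3, 20, 23, 34] -> [3, 10, 16, 20, 23, 24, 26, 34]

Final sorted array: [3, 10, 16, 20, 23, 24, 26, 34]

The merge sort proceeds by recursively splitting the array and merging sorted halves.
After all merges, the sorted array is [3, 10, 16, 20, 23, 24, 26, 34].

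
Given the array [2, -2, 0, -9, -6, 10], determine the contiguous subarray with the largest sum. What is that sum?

Using Kadane's algorithm on [2, -2, 0, -9, -6, 10]:

Scanning through the array:
Position 1 (value -2): max_ending_here = 0, max_so_far = 2
Position 2 (value 0): max_ending_here = 0, max_so_far = 2
Position 3 (value -9): max_ending_here = -9, max_so_far = 2
Position 4 (value -6): max_ending_here = -6, max_so_far = 2
Position 5 (value 10): max_ending_here = 10, max_so_far = 10

Maximum subarray: [10]
Maximum sum: 10

The maximum subarray is [10] with sum 10. This subarray runs from index 5 to index 5.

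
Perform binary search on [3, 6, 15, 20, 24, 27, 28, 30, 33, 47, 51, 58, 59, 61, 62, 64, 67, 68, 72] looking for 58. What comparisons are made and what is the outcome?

Binary search for 58 in [3, 6, 15, 20, 24, 27, 28, 30, 33, 47, 51, 58, 59, 61, 62, 64, 67, 68, 72]:

lo=0, hi=18, mid=9, arr[mid]=47 -> 47 < 58, search right half
lo=10, hi=18, mid=14, arr[mid]=62 -> 62 > 58, search left half
lo=10, hi=13, mid=11, arr[mid]=58 -> Found target at index 11!

Binary search finds 58 at index 11 after 3 comparisons. The search repeatedly halves the search space by comparing with the middle element.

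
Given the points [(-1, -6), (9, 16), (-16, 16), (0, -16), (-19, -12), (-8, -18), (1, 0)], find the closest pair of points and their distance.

Computing all pairwise distances among 7 points:

d((-1, -6), (9, 16)) = 24.1661
d((-1, -6), (-16, 16)) = 26.6271
d((-1, -6), (0, -16)) = 10.0499
d((-1, -6), (-19, -12)) = 18.9737
d((-1, -6), (-8, -18)) = 13.8924
d((-1, -6), (1, 0)) = 6.3246 <-- minimum
d((9, 16), (-16, 16)) = 25.0
d((9, 16), (0, -16)) = 33.2415
d((9, 16), (-19, -12)) = 39.598
d((9, 16), (-8, -18)) = 38.0132
d((9, 16), (1, 0)) = 17.8885
d((-16, 16), (0, -16)) = 35.7771
d((-16, 16), (-19, -12)) = 28.1603
d((-16, 16), (-8, -18)) = 34.9285
d((-16, 16), (1, 0)) = 23.3452
d((0, -16), (-19, -12)) = 19.4165
d((0, -16), (-8, -18)) = 8.2462
d((0, -16), (1, 0)) = 16.0312
d((-19, -12), (-8, -18)) = 12.53
d((-19, -12), (1, 0)) = 23.3238
d((-8, -18), (1, 0)) = 20.1246

Closest pair: (-1, -6) and (1, 0) with distance 6.3246

The closest pair is (-1, -6) and (1, 0) with Euclidean distance 6.3246. For 7 points, brute-force pairwise comparison is shown above. For large n, the divide-and-conquer algorithm (sort by x, recurse on halves, check the dividing strip) achieves O(n log n).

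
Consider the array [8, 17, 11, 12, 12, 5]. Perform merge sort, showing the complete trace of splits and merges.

Merge sort trace:

Split: [8, 17, 11, 12, 12, 5] -> [8, 17, 11] and [12, 12, 5]
  Split: [8, 17, 11] -> [8] and [17, 11]
    Split: [17, 11] -> [17] and [11]
    Merge: [17] + [11] -> [11, 17]
  Merge: [8] + [11, 17] -> [8, 11, 17]
  Split: [12, 12, 5] -> [12] and [12, 5]
    Split: [12, 5] -> [12] and [5]
    Merge: [12] + [5] -> [5, 12]
  Merge: [12] + [5, 12] -> [5, 12, 12]
Merge: [8, 11, 17] + [5, 12, 12] -> [5, 8, 11, 12, 12, 17]

Final sorted array: [5, 8, 11, 12, 12, 17]

The merge sort proceeds by recursively splitting the array and merging sorted halves.
After all merges, the sorted array is [5, 8, 11, 12, 12, 17].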